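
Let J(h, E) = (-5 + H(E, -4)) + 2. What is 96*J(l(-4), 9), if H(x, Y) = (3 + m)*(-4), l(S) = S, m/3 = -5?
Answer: 4320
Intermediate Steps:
m = -15 (m = 3*(-5) = -15)
H(x, Y) = 48 (H(x, Y) = (3 - 15)*(-4) = -12*(-4) = 48)
J(h, E) = 45 (J(h, E) = (-5 + 48) + 2 = 43 + 2 = 45)
96*J(l(-4), 9) = 96*45 = 4320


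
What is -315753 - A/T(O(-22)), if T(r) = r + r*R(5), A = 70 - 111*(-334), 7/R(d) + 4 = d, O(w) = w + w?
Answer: -13888489/44 ≈ -3.1565e+5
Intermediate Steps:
O(w) = 2*w
R(d) = 7/(-4 + d)
A = 37144 (A = 70 + 37074 = 37144)
T(r) = 8*r (T(r) = r + r*(7/(-4 + 5)) = r + r*(7/1) = r + r*(7*1) = r + r*7 = r + 7*r = 8*r)
-315753 - A/T(O(-22)) = -315753 - 37144/(8*(2*(-22))) = -315753 - 37144/(8*(-44)) = -315753 - 37144/(-352) = -315753 - 37144*(-1)/352 = -315753 - 1*(-4643/44) = -315753 + 4643/44 = -13888489/44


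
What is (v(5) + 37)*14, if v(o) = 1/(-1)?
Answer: 504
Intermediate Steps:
v(o) = -1
(v(5) + 37)*14 = (-1 + 37)*14 = 36*14 = 504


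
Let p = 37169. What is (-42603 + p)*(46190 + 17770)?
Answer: -347558640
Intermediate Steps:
(-42603 + p)*(46190 + 17770) = (-42603 + 37169)*(46190 + 17770) = -5434*63960 = -347558640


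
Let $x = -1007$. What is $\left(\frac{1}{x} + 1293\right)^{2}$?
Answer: $\frac{1695334202500}{1014049} \approx 1.6718 \cdot 10^{6}$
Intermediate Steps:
$\left(\frac{1}{x} + 1293\right)^{2} = \left(\frac{1}{-1007} + 1293\right)^{2} = \left(- \frac{1}{1007} + 1293\right)^{2} = \left(\frac{1302050}{1007}\right)^{2} = \frac{1695334202500}{1014049}$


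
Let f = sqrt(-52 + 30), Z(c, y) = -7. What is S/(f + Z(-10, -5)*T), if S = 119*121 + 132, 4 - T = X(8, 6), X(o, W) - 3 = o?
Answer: 712019/2423 - 14531*I*sqrt(22)/2423 ≈ 293.86 - 28.129*I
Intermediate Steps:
X(o, W) = 3 + o
T = -7 (T = 4 - (3 + 8) = 4 - 1*11 = 4 - 11 = -7)
S = 14531 (S = 14399 + 132 = 14531)
f = I*sqrt(22) (f = sqrt(-22) = I*sqrt(22) ≈ 4.6904*I)
S/(f + Z(-10, -5)*T) = 14531/(I*sqrt(22) - 7*(-7)) = 14531/(I*sqrt(22) + 49) = 14531/(49 + I*sqrt(22))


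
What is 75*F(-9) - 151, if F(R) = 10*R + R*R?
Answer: -826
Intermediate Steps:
F(R) = R² + 10*R (F(R) = 10*R + R² = R² + 10*R)
75*F(-9) - 151 = 75*(-9*(10 - 9)) - 151 = 75*(-9*1) - 151 = 75*(-9) - 151 = -675 - 151 = -826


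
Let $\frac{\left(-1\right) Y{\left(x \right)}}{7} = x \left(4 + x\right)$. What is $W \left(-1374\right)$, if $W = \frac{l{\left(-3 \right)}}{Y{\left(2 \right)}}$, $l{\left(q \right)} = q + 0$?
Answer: $- \frac{687}{14} \approx -49.071$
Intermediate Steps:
$l{\left(q \right)} = q$
$Y{\left(x \right)} = - 7 x \left(4 + x\right)$
$W = \frac{1}{28}$ ($W = - \frac{3}{\left(-7\right) 2 \left(4 + 2\right)} = - \frac{3}{\left(-7\right) 2 \cdot 6} = - \frac{3}{-84} = \left(-3\right) \left(- \frac{1}{84}\right) = \frac{1}{28} \approx 0.035714$)
$W \left(-1374\right) = \frac{1}{28} \left(-1374\right) = - \frac{687}{14}$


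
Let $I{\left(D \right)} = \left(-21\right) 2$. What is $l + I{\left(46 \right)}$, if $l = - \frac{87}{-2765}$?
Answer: $- \frac{116043}{2765} \approx -41.969$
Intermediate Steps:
$I{\left(D \right)} = -42$
$l = \frac{87}{2765}$ ($l = \left(-87\right) \left(- \frac{1}{2765}\right) = \frac{87}{2765} \approx 0.031465$)
$l + I{\left(46 \right)} = \frac{87}{2765} - 42 = - \frac{116043}{2765}$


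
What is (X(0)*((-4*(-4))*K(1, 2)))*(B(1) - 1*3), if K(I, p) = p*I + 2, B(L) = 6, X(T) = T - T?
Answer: 0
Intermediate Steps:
X(T) = 0
K(I, p) = 2 + I*p (K(I, p) = I*p + 2 = 2 + I*p)
(X(0)*((-4*(-4))*K(1, 2)))*(B(1) - 1*3) = (0*((-4*(-4))*(2 + 1*2)))*(6 - 1*3) = (0*(16*(2 + 2)))*(6 - 3) = (0*(16*4))*3 = (0*64)*3 = 0*3 = 0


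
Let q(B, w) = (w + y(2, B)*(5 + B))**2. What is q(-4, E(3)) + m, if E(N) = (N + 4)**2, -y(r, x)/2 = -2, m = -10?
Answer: 2799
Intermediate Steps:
y(r, x) = 4 (y(r, x) = -2*(-2) = 4)
E(N) = (4 + N)**2
q(B, w) = (20 + w + 4*B)**2 (q(B, w) = (w + 4*(5 + B))**2 = (w + (20 + 4*B))**2 = (20 + w + 4*B)**2)
q(-4, E(3)) + m = (20 + (4 + 3)**2 + 4*(-4))**2 - 10 = (20 + 7**2 - 16)**2 - 10 = (20 + 49 - 16)**2 - 10 = 53**2 - 10 = 2809 - 10 = 2799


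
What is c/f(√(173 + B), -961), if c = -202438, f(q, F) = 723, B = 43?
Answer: -202438/723 ≈ -280.00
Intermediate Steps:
c/f(√(173 + B), -961) = -202438/723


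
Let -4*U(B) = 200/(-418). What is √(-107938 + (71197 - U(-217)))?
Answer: I*√1604888846/209 ≈ 191.68*I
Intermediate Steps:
U(B) = 25/209 (U(B) = -50/(-418) = -50*(-1)/418 = -¼*(-100/209) = 25/209)
√(-107938 + (71197 - U(-217))) = √(-107938 + (71197 - 1*25/209)) = √(-107938 + (71197 - 25/209)) = √(-107938 + 14880148/209) = √(-7678894/209) = I*√1604888846/209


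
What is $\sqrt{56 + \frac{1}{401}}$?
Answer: $\frac{\sqrt{9005257}}{401} \approx 7.4835$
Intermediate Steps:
$\sqrt{56 + \frac{1}{401}} = \sqrt{\frac{22457}{401}} = \frac{\sqrt{9005257}}{401}$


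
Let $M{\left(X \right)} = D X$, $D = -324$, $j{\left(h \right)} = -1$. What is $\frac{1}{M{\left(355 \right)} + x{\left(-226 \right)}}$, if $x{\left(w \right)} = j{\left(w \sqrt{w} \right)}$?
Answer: $- \frac{1}{115021} \approx -8.6941 \cdot 10^{-6}$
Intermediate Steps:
$x{\left(w \right)} = -1$
$M{\left(X \right)} = - 324 X$
$\frac{1}{M{\left(355 \right)} + x{\left(-226 \right)}} = \frac{1}{\left(-324\right) 355 - 1} = \frac{1}{-115020 - 1} = \frac{1}{-115021} = - \frac{1}{115021}$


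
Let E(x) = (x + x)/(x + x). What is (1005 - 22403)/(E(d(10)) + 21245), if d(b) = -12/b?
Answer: -10699/10623 ≈ -1.0072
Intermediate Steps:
E(x) = 1 (E(x) = (2*x)/((2*x)) = (2*x)*(1/(2*x)) = 1)
(1005 - 22403)/(E(d(10)) + 21245) = (1005 - 22403)/(1 + 21245) = -21398/21246 = -21398*1/21246 = -10699/10623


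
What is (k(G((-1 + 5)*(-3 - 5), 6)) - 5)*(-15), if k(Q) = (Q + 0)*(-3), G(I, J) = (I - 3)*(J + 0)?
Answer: -9375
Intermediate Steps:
G(I, J) = J*(-3 + I) (G(I, J) = (-3 + I)*J = J*(-3 + I))
k(Q) = -3*Q (k(Q) = Q*(-3) = -3*Q)
(k(G((-1 + 5)*(-3 - 5), 6)) - 5)*(-15) = (-18*(-3 + (-1 + 5)*(-3 - 5)) - 5)*(-15) = (-18*(-3 + 4*(-8)) - 5)*(-15) = (-18*(-3 - 32) - 5)*(-15) = (-18*(-35) - 5)*(-15) = (-3*(-210) - 5)*(-15) = (630 - 5)*(-15) = 625*(-15) = -9375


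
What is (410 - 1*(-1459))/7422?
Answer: 623/2474 ≈ 0.25182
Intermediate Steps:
(410 - 1*(-1459))/7422 = (410 + 1459)*(1/7422) = 1869*(1/7422) = 623/2474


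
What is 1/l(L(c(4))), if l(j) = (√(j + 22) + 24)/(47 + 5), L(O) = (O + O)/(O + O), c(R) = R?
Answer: 1248/553 - 52*√23/553 ≈ 1.8058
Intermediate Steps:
L(O) = 1 (L(O) = (2*O)/((2*O)) = (2*O)*(1/(2*O)) = 1)
l(j) = 6/13 + √(22 + j)/52 (l(j) = (√(22 + j) + 24)/52 = (24 + √(22 + j))*(1/52) = 6/13 + √(22 + j)/52)
1/l(L(c(4))) = 1/(6/13 + √(22 + 1)/52) = 1/(6/13 + √23/52)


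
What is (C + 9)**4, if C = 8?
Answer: 83521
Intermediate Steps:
(C + 9)**4 = (8 + 9)**4 = 17**4 = 83521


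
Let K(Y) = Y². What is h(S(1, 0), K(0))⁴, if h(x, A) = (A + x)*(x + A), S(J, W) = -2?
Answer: 256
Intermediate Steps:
h(x, A) = (A + x)² (h(x, A) = (A + x)*(A + x) = (A + x)²)
h(S(1, 0), K(0))⁴ = ((0² - 2)²)⁴ = ((0 - 2)²)⁴ = ((-2)²)⁴ = 4⁴ = 256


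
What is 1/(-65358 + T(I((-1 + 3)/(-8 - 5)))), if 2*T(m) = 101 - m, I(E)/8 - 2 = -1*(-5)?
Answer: -2/130671 ≈ -1.5306e-5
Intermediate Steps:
I(E) = 56 (I(E) = 16 + 8*(-1*(-5)) = 16 + 8*5 = 16 + 40 = 56)
T(m) = 101/2 - m/2 (T(m) = (101 - m)/2 = 101/2 - m/2)
1/(-65358 + T(I((-1 + 3)/(-8 - 5)))) = 1/(-65358 + (101/2 - ½*56)) = 1/(-65358 + (101/2 - 28)) = 1/(-65358 + 45/2) = 1/(-130671/2) = -2/130671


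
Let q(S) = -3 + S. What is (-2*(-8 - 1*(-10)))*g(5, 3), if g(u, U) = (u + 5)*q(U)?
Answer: 0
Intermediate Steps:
g(u, U) = (-3 + U)*(5 + u) (g(u, U) = (u + 5)*(-3 + U) = (5 + u)*(-3 + U) = (-3 + U)*(5 + u))
(-2*(-8 - 1*(-10)))*g(5, 3) = (-2*(-8 - 1*(-10)))*((-3 + 3)*(5 + 5)) = (-2*(-8 + 10))*(0*10) = -2*2*0 = -4*0 = 0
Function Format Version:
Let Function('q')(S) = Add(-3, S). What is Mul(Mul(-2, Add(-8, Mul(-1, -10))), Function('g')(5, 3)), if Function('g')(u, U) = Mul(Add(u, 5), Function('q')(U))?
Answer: 0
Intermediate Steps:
Function('g')(u, U) = Mul(Add(-3, U), Add(5, u)) (Function('g')(u, U) = Mul(Add(u, 5), Add(-3, U)) = Mul(Add(5, u), Add(-3, U)) = Mul(Add(-3, U), Add(5, u)))
Mul(Mul(-2, Add(-8, Mul(-1, -10))), Function('g')(5, 3)) = Mul(Mul(-2, Add(-8, Mul(-1, -10))), Mul(Add(-3, 3), Add(5, 5))) = Mul(Mul(-2, Add(-8, 10)), Mul(0, 10)) = Mul(Mul(-2, 2), 0) = Mul(-4, 0) = 0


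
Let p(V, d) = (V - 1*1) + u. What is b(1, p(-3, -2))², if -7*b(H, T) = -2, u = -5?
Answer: 4/49 ≈ 0.081633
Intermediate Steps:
p(V, d) = -6 + V (p(V, d) = (V - 1*1) - 5 = (V - 1) - 5 = (-1 + V) - 5 = -6 + V)
b(H, T) = 2/7 (b(H, T) = -⅐*(-2) = 2/7)
b(1, p(-3, -2))² = (2/7)² = 4/49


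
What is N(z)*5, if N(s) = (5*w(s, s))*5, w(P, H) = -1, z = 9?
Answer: -125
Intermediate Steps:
N(s) = -25 (N(s) = (5*(-1))*5 = -5*5 = -25)
N(z)*5 = -25*5 = -125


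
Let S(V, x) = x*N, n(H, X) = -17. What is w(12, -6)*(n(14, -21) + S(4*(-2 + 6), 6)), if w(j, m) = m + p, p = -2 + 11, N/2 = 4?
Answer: 93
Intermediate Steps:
N = 8 (N = 2*4 = 8)
p = 9
S(V, x) = 8*x (S(V, x) = x*8 = 8*x)
w(j, m) = 9 + m (w(j, m) = m + 9 = 9 + m)
w(12, -6)*(n(14, -21) + S(4*(-2 + 6), 6)) = (9 - 6)*(-17 + 8*6) = 3*(-17 + 48) = 3*31 = 93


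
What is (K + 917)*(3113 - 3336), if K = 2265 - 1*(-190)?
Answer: -751956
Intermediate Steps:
K = 2455 (K = 2265 + 190 = 2455)
(K + 917)*(3113 - 3336) = (2455 + 917)*(3113 - 3336) = 3372*(-223) = -751956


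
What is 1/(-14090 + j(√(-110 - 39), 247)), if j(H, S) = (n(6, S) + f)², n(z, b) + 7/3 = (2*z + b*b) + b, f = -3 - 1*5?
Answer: 9/33772388719 ≈ 2.6649e-10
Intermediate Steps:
f = -8 (f = -3 - 5 = -8)
n(z, b) = -7/3 + b + b² + 2*z (n(z, b) = -7/3 + ((2*z + b*b) + b) = -7/3 + ((2*z + b²) + b) = -7/3 + ((b² + 2*z) + b) = -7/3 + (b + b² + 2*z) = -7/3 + b + b² + 2*z)
j(H, S) = (5/3 + S + S²)² (j(H, S) = ((-7/3 + S + S² + 2*6) - 8)² = ((-7/3 + S + S² + 12) - 8)² = ((29/3 + S + S²) - 8)² = (5/3 + S + S²)²)
1/(-14090 + j(√(-110 - 39), 247)) = 1/(-14090 + (5 + 3*247 + 3*247²)²/9) = 1/(-14090 + (5 + 741 + 3*61009)²/9) = 1/(-14090 + (5 + 741 + 183027)²/9) = 1/(-14090 + (⅑)*183773²) = 1/(-14090 + (⅑)*33772515529) = 1/(-14090 + 33772515529/9) = 1/(33772388719/9) = 9/33772388719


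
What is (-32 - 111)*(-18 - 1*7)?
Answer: 3575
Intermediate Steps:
(-32 - 111)*(-18 - 1*7) = -143*(-18 - 7) = -143*(-25) = 3575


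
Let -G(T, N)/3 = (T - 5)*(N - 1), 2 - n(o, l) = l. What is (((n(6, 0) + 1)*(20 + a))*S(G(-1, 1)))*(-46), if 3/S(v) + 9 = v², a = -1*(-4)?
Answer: 1104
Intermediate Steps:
n(o, l) = 2 - l
a = 4
G(T, N) = -3*(-1 + N)*(-5 + T) (G(T, N) = -3*(T - 5)*(N - 1) = -3*(-5 + T)*(-1 + N) = -3*(-1 + N)*(-5 + T))
S(v) = 3/(-9 + v²)
(((n(6, 0) + 1)*(20 + a))*S(G(-1, 1)))*(-46) = ((((2 - 1*0) + 1)*(20 + 4))*(3/(-9 + (-15 + 3*(-1) + 15*1 - 3*1*(-1))²)))*(-46) = ((((2 + 0) + 1)*24)*(3/(-9 + (-15 - 3 + 15 + 3)²)))*(-46) = (((2 + 1)*24)*(3/(-9 + 0²)))*(-46) = ((3*24)*(3/(-9 + 0)))*(-46) = (72*(3/(-9)))*(-46) = (72*(3*(-⅑)))*(-46) = (72*(-⅓))*(-46) = -24*(-46) = 1104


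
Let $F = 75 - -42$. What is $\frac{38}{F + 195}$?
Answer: $\frac{19}{156} \approx 0.12179$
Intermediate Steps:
$F = 117$ ($F = 75 + 42 = 117$)
$\frac{38}{F + 195} = \frac{38}{117 + 195} = \frac{38}{312} = 38 \cdot \frac{1}{312} = \frac{19}{156}$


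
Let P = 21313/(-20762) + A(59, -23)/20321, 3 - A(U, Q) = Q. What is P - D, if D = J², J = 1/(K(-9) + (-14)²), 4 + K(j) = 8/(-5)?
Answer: -4000437869653/3901773759296 ≈ -1.0253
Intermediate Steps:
K(j) = -28/5 (K(j) = -4 + 8/(-5) = -4 + 8*(-⅕) = -4 - 8/5 = -28/5)
A(U, Q) = 3 - Q
P = -8827789/8610298 (P = 21313/(-20762) + (3 - 1*(-23))/20321 = 21313*(-1/20762) + (3 + 23)*(1/20321) = -21313/20762 + 26*(1/20321) = -21313/20762 + 26/20321 = -8827789/8610298 ≈ -1.0253)
J = 5/952 (J = 1/(-28/5 + (-14)²) = 1/(-28/5 + 196) = 1/(952/5) = 5/952 ≈ 0.0052521)
D = 25/906304 (D = (5/952)² = 25/906304 ≈ 2.7585e-5)
P - D = -8827789/8610298 - 1*25/906304 = -8827789/8610298 - 25/906304 = -4000437869653/3901773759296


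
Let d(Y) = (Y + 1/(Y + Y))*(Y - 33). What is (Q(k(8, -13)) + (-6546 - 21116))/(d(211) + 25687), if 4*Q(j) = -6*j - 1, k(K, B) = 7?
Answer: -23355801/53379136 ≈ -0.43755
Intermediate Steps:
d(Y) = (-33 + Y)*(Y + 1/(2*Y)) (d(Y) = (Y + 1/(2*Y))*(-33 + Y) = (-33 + Y)*(Y + 1/(2*Y)))
Q(j) = -1/4 - 3*j/2 (Q(j) = (-6*j - 1)/4 = (-1 - 6*j)/4 = -1/4 - 3*j/2)
(Q(k(8, -13)) + (-6546 - 21116))/(d(211) + 25687) = ((-1/4 - 3/2*7) + (-6546 - 21116))/((1/2 + 211**2 - 33*211 - 33/2/211) + 25687) = ((-1/4 - 21/2) - 27662)/((1/2 + 44521 - 6963 - 33/2*1/211) + 25687) = (-43/4 - 27662)/((1/2 + 44521 - 6963 - 33/422) + 25687) = -110691/(4*(7924827/211 + 25687)) = -110691/(4*13344784/211) = -110691/4*211/13344784 = -23355801/53379136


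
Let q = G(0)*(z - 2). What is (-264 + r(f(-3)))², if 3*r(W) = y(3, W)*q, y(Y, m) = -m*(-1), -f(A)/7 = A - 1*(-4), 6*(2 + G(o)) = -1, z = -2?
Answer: 6543364/81 ≈ 80782.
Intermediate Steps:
G(o) = -13/6 (G(o) = -2 + (⅙)*(-1) = -2 - ⅙ = -13/6)
f(A) = -28 - 7*A (f(A) = -7*(A - 1*(-4)) = -7*(A + 4) = -7*(4 + A) = -28 - 7*A)
q = 26/3 (q = -13*(-2 - 2)/6 = -13/6*(-4) = 26/3 ≈ 8.6667)
y(Y, m) = m
r(W) = 26*W/9 (r(W) = (W*(26/3))/3 = (26*W/3)/3 = 26*W/9)
(-264 + r(f(-3)))² = (-264 + 26*(-28 - 7*(-3))/9)² = (-264 + 26*(-28 + 21)/9)² = (-264 + (26/9)*(-7))² = (-264 - 182/9)² = (-2558/9)² = 6543364/81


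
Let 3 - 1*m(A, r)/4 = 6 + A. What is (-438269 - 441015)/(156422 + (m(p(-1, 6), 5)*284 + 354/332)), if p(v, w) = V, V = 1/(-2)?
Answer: -145961144/25494789 ≈ -5.7251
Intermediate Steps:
V = -1/2 ≈ -0.50000
p(v, w) = -1/2
m(A, r) = -12 - 4*A (m(A, r) = 12 - 4*(6 + A) = 12 + (-24 - 4*A) = -12 - 4*A)
(-438269 - 441015)/(156422 + (m(p(-1, 6), 5)*284 + 354/332)) = (-438269 - 441015)/(156422 + ((-12 - 4*(-1/2))*284 + 354/332)) = -879284/(156422 + ((-12 + 2)*284 + 354*(1/332))) = -879284/(156422 + (-10*284 + 177/166)) = -879284/(156422 + (-2840 + 177/166)) = -879284/(156422 - 471263/166) = -879284/25494789/166 = -879284*166/25494789 = -145961144/25494789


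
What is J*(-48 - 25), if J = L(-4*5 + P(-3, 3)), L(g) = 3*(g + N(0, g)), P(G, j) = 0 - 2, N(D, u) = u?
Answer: 9636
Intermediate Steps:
P(G, j) = -2
L(g) = 6*g (L(g) = 3*(g + g) = 3*(2*g) = 6*g)
J = -132 (J = 6*(-4*5 - 2) = 6*(-20 - 2) = 6*(-22) = -132)
J*(-48 - 25) = -132*(-48 - 25) = -132*(-73) = 9636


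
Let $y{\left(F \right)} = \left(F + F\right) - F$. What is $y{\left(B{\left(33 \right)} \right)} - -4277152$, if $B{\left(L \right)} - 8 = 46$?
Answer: $4277206$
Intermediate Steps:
$B{\left(L \right)} = 54$ ($B{\left(L \right)} = 8 + 46 = 54$)
$y{\left(F \right)} = F$ ($y{\left(F \right)} = 2 F - F = F$)
$y{\left(B{\left(33 \right)} \right)} - -4277152 = 54 - -4277152 = 54 + 4277152 = 4277206$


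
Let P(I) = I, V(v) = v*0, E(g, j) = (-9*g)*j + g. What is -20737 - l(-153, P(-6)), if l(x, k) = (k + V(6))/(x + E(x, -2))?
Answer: -10575871/510 ≈ -20737.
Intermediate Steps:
E(g, j) = g - 9*g*j (E(g, j) = -9*g*j + g = g - 9*g*j)
V(v) = 0
l(x, k) = k/(20*x) (l(x, k) = (k + 0)/(x + x*(1 - 9*(-2))) = k/(x + x*(1 + 18)) = k/(x + x*19) = k/(x + 19*x) = k/((20*x)) = k*(1/(20*x)) = k/(20*x))
-20737 - l(-153, P(-6)) = -20737 - (-6)/(20*(-153)) = -20737 - (-6)*(-1)/(20*153) = -20737 - 1*1/510 = -20737 - 1/510 = -10575871/510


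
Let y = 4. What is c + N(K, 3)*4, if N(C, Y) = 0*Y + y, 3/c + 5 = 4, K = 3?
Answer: 13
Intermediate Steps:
c = -3 (c = 3/(-5 + 4) = 3/(-1) = 3*(-1) = -3)
N(C, Y) = 4 (N(C, Y) = 0*Y + 4 = 0 + 4 = 4)
c + N(K, 3)*4 = -3 + 4*4 = -3 + 16 = 13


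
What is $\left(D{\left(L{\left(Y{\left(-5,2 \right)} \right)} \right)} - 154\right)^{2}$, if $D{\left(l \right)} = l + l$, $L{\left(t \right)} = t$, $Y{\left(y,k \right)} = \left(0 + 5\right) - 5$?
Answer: $23716$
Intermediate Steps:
$Y{\left(y,k \right)} = 0$ ($Y{\left(y,k \right)} = 5 - 5 = 0$)
$D{\left(l \right)} = 2 l$
$\left(D{\left(L{\left(Y{\left(-5,2 \right)} \right)} \right)} - 154\right)^{2} = \left(2 \cdot 0 - 154\right)^{2} = \left(0 - 154\right)^{2} = \left(-154\right)^{2} = 23716$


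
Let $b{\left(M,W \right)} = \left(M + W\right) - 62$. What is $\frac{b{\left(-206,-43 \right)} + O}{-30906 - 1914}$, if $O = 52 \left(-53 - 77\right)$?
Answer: $\frac{2357}{10940} \approx 0.21545$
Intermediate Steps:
$b{\left(M,W \right)} = -62 + M + W$
$O = -6760$ ($O = 52 \left(-130\right) = -6760$)
$\frac{b{\left(-206,-43 \right)} + O}{-30906 - 1914} = \frac{\left(-62 - 206 - 43\right) - 6760}{-30906 - 1914} = \frac{-311 - 6760}{-32820} = \left(-7071\right) \left(- \frac{1}{32820}\right) = \frac{2357}{10940}$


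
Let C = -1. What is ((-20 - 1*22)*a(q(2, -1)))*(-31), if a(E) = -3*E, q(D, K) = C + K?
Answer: 7812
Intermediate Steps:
q(D, K) = -1 + K
((-20 - 1*22)*a(q(2, -1)))*(-31) = ((-20 - 1*22)*(-3*(-1 - 1)))*(-31) = ((-20 - 22)*(-3*(-2)))*(-31) = -42*6*(-31) = -252*(-31) = 7812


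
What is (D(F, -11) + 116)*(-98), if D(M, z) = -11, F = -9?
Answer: -10290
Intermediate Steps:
(D(F, -11) + 116)*(-98) = (-11 + 116)*(-98) = 105*(-98) = -10290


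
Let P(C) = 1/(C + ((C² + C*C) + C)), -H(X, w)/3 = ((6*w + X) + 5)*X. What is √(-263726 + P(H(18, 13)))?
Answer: I*√25918609644982580757/9913554 ≈ 513.54*I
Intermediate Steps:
H(X, w) = -3*X*(5 + X + 6*w) (H(X, w) = -3*((6*w + X) + 5)*X = -3*((X + 6*w) + 5)*X = -3*(5 + X + 6*w)*X = -3*X*(5 + X + 6*w))
P(C) = 1/(2*C + 2*C²) (P(C) = 1/(C + ((C² + C²) + C)) = 1/(C + (2*C² + C)) = 1/(C + (C + 2*C²)) = 1/(2*C + 2*C²))
√(-263726 + P(H(18, 13))) = √(-263726 + 1/(2*((-3*18*(5 + 18 + 6*13)))*(1 - 3*18*(5 + 18 + 6*13)))) = √(-263726 + 1/(2*((-3*18*(5 + 18 + 78)))*(1 - 3*18*(5 + 18 + 78)))) = √(-263726 + 1/(2*((-3*18*101))*(1 - 3*18*101))) = √(-263726 + (½)/(-5454*(1 - 5454))) = √(-263726 + (½)*(-1/5454)/(-5453)) = √(-263726 + (½)*(-1/5454)*(-1/5453)) = √(-263726 + 1/59481324) = √(-15686771653223/59481324) = I*√25918609644982580757/9913554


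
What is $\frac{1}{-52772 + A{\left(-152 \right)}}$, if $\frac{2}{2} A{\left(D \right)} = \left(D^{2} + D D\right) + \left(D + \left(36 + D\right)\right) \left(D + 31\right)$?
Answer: $\frac{1}{25864} \approx 3.8664 \cdot 10^{-5}$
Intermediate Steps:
$A{\left(D \right)} = 2 D^{2} + \left(31 + D\right) \left(36 + 2 D\right)$ ($A{\left(D \right)} = \left(D^{2} + D D\right) + \left(D + \left(36 + D\right)\right) \left(D + 31\right) = \left(D^{2} + D^{2}\right) + \left(36 + 2 D\right) \left(31 + D\right) = 2 D^{2} + \left(31 + D\right) \left(36 + 2 D\right)$)
$\frac{1}{-52772 + A{\left(-152 \right)}} = \frac{1}{-52772 + \left(1116 + 4 \left(-152\right)^{2} + 98 \left(-152\right)\right)} = \frac{1}{-52772 + \left(1116 + 4 \cdot 23104 - 14896\right)} = \frac{1}{-52772 + \left(1116 + 92416 - 14896\right)} = \frac{1}{-52772 + 78636} = \frac{1}{25864}$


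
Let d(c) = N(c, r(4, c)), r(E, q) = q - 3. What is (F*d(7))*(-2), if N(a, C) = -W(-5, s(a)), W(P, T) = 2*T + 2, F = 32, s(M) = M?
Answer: 1024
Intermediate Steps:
W(P, T) = 2 + 2*T
r(E, q) = -3 + q
N(a, C) = -2 - 2*a (N(a, C) = -(2 + 2*a) = -2 - 2*a)
d(c) = -2 - 2*c
(F*d(7))*(-2) = (32*(-2 - 2*7))*(-2) = (32*(-2 - 14))*(-2) = (32*(-16))*(-2) = -512*(-2) = 1024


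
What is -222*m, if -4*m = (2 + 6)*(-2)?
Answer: -888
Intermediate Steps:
m = 4 (m = -(2 + 6)*(-2)/4 = -2*(-2) = -1/4*(-16) = 4)
-222*m = -222*4 = -888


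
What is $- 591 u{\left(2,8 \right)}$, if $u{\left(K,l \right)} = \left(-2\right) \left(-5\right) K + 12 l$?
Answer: $-68556$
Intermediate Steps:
$u{\left(K,l \right)} = 10 K + 12 l$
$- 591 u{\left(2,8 \right)} = - 591 \left(10 \cdot 2 + 12 \cdot 8\right) = - 591 \left(20 + 96\right) = \left(-591\right) 116 = -68556$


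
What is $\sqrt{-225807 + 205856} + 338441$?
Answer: $338441 + i \sqrt{19951} \approx 3.3844 \cdot 10^{5} + 141.25 i$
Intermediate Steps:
$\sqrt{-225807 + 205856} + 338441 = \sqrt{-19951} + 338441 = i \sqrt{19951} + 338441 = 338441 + i \sqrt{19951}$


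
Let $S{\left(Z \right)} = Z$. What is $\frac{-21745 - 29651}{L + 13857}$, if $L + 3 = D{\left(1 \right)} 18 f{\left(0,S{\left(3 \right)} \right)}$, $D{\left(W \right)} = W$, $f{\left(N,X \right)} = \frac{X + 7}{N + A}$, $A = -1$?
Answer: $- \frac{8566}{2279} \approx -3.7587$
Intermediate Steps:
$f{\left(N,X \right)} = \frac{7 + X}{-1 + N}$ ($f{\left(N,X \right)} = \frac{X + 7}{N - 1} = \frac{7 + X}{-1 + N}$)
$L = -183$ ($L = -3 + 1 \cdot 18 \frac{7 + 3}{-1 + 0} = -3 + 18 \frac{1}{-1} \cdot 10 = -3 + 18 \left(\left(-1\right) 10\right) = -3 + 18 \left(-10\right) = -3 - 180 = -183$)
$\frac{-21745 - 29651}{L + 13857} = \frac{-21745 - 29651}{-183 + 13857} = - \frac{51396}{13674} = \left(-51396\right) \frac{1}{13674} = - \frac{8566}{2279}$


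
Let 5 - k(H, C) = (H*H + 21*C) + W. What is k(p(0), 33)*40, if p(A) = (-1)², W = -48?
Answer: -25640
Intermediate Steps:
p(A) = 1
k(H, C) = 53 - H² - 21*C (k(H, C) = 5 - ((H*H + 21*C) - 48) = 5 - ((H² + 21*C) - 48) = 5 - (-48 + H² + 21*C) = 5 + (48 - H² - 21*C) = 53 - H² - 21*C)
k(p(0), 33)*40 = (53 - 1*1² - 21*33)*40 = (53 - 1*1 - 693)*40 = (53 - 1 - 693)*40 = -641*40 = -25640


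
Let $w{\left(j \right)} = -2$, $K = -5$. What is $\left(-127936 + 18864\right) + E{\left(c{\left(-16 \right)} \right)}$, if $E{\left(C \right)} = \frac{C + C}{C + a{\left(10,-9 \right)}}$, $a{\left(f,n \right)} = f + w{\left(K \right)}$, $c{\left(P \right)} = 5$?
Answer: $- \frac{1417926}{13} \approx -1.0907 \cdot 10^{5}$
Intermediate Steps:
$a{\left(f,n \right)} = -2 + f$ ($a{\left(f,n \right)} = f - 2 = -2 + f$)
$E{\left(C \right)} = \frac{2 C}{8 + C}$ ($E{\left(C \right)} = \frac{C + C}{C + \left(-2 + 10\right)} = \frac{2 C}{C + 8} = \frac{2 C}{8 + C}$)
$\left(-127936 + 18864\right) + E{\left(c{\left(-16 \right)} \right)} = \left(-127936 + 18864\right) + 2 \cdot 5 \frac{1}{8 + 5} = -109072 + 2 \cdot 5 \cdot \frac{1}{13} = -109072 + \frac{10}{13} = - \frac{1417926}{13}$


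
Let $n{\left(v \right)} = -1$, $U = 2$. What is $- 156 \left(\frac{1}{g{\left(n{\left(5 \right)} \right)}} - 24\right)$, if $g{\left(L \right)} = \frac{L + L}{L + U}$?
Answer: $3822$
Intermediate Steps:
$g{\left(L \right)} = \frac{2 L}{2 + L}$ ($g{\left(L \right)} = \frac{L + L}{L + 2} = \frac{2 L}{2 + L}$)
$- 156 \left(\frac{1}{g{\left(n{\left(5 \right)} \right)}} - 24\right) = - 156 \left(\frac{1}{2 \left(-1\right) \frac{1}{2 - 1}} - 24\right) = - 156 \left(\frac{1}{2 \left(-1\right) 1^{-1}} - 24\right) = - 156 \left(\frac{1}{2 \left(-1\right) 1} - 24\right) = - 156 \left(\frac{1}{-2} - 24\right) = - 156 \left(- \frac{1}{2} - 24\right) = \left(-156\right) \left(- \frac{49}{2}\right) = 3822$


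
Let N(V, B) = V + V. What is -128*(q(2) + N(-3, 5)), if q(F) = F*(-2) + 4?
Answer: 768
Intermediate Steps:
q(F) = 4 - 2*F (q(F) = -2*F + 4 = 4 - 2*F)
N(V, B) = 2*V
-128*(q(2) + N(-3, 5)) = -128*((4 - 2*2) + 2*(-3)) = -128*((4 - 4) - 6) = -128*(0 - 6) = -128*(-6) = 768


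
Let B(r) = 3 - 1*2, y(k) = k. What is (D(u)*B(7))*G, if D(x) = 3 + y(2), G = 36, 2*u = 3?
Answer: 180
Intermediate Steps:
u = 3/2 (u = (½)*3 = 3/2 ≈ 1.5000)
D(x) = 5 (D(x) = 3 + 2 = 5)
B(r) = 1 (B(r) = 3 - 2 = 1)
(D(u)*B(7))*G = (5*1)*36 = 5*36 = 180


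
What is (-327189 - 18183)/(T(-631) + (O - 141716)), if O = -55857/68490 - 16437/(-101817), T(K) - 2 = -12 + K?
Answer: 89201226143880/36767535578587 ≈ 2.4261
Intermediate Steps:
T(K) = -10 + K (T(K) = 2 + (-12 + K) = -10 + K)
O = -168941557/258275790 (O = -55857*1/68490 - 16437*(-1/101817) = -18619/22830 + 5479/33939 = -168941557/258275790 ≈ -0.65411)
(-327189 - 18183)/(T(-631) + (O - 141716)) = (-327189 - 18183)/((-10 - 631) + (-168941557/258275790 - 141716)) = -345372/(-641 - 36601980797197/258275790) = -345372/(-36767535578587/258275790) = -345372*(-258275790/36767535578587) = 89201226143880/36767535578587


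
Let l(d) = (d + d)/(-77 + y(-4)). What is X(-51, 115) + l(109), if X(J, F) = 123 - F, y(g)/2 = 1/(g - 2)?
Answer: 601/116 ≈ 5.1810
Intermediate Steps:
y(g) = 2/(-2 + g) (y(g) = 2/(g - 2) = 2/(-2 + g))
l(d) = -3*d/116 (l(d) = (d + d)/(-77 + 2/(-2 - 4)) = (2*d)/(-77 + 2/(-6)) = (2*d)/(-77 + 2*(-1/6)) = (2*d)/(-77 - 1/3) = (2*d)/(-232/3) = (2*d)*(-3/232) = -3*d/116)
X(-51, 115) + l(109) = (123 - 1*115) - 3/116*109 = (123 - 115) - 327/116 = 8 - 327/116 = 601/116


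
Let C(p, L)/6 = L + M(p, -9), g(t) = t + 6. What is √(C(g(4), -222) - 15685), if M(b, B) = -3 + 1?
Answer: I*√17029 ≈ 130.5*I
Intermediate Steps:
g(t) = 6 + t
M(b, B) = -2
C(p, L) = -12 + 6*L (C(p, L) = 6*(L - 2) = 6*(-2 + L) = -12 + 6*L)
√(C(g(4), -222) - 15685) = √((-12 + 6*(-222)) - 15685) = √((-12 - 1332) - 15685) = √(-1344 - 15685) = √(-17029) = I*√17029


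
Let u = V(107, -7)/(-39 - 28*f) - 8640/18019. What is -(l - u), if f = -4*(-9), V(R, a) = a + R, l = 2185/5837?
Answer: -104541635465/110120217441 ≈ -0.94934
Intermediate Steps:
l = 2185/5837 (l = 2185*(1/5837) = 2185/5837 ≈ 0.37434)
V(R, a) = R + a
f = 36
u = -10847980/18865893 (u = (107 - 7)/(-39 - 28*36) - 8640/18019 = 100/(-39 - 1008) - 8640*1/18019 = 100/(-1047) - 8640/18019 = 100*(-1/1047) - 8640/18019 = -100/1047 - 8640/18019 = -10847980/18865893 ≈ -0.57500)
-(l - u) = -(2185/5837 - 1*(-10847980/18865893)) = -(2185/5837 + 10847980/18865893) = -1*104541635465/110120217441 = -104541635465/110120217441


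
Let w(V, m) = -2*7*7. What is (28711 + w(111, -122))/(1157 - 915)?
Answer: 28613/242 ≈ 118.24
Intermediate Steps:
w(V, m) = -98 (w(V, m) = -14*7 = -98)
(28711 + w(111, -122))/(1157 - 915) = (28711 - 98)/(1157 - 915) = 28613/242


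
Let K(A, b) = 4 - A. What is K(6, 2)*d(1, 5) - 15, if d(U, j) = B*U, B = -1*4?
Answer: -7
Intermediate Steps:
B = -4
d(U, j) = -4*U
K(6, 2)*d(1, 5) - 15 = (4 - 1*6)*(-4*1) - 15 = (4 - 6)*(-4) - 15 = -2*(-4) - 15 = 8 - 15 = -7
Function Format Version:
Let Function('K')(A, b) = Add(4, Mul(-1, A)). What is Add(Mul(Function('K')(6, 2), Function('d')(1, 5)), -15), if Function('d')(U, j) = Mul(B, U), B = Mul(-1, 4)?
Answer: -7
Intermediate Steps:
B = -4
Function('d')(U, j) = Mul(-4, U)
Add(Mul(Function('K')(6, 2), Function('d')(1, 5)), -15) = Add(Mul(Add(4, Mul(-1, 6)), Mul(-4, 1)), -15) = Add(Mul(Add(4, -6), -4), -15) = Add(Mul(-2, -4), -15) = Add(8, -15) = -7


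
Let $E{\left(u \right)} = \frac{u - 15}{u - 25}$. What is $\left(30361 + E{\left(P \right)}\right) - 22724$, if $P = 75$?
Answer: $\frac{38191}{5} \approx 7638.2$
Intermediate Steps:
$E{\left(u \right)} = \frac{-15 + u}{-25 + u}$
$\left(30361 + E{\left(P \right)}\right) - 22724 = \left(30361 + \frac{-15 + 75}{-25 + 75}\right) - 22724 = \left(30361 + \frac{1}{50} \cdot 60\right) - 22724 = \left(30361 + \frac{6}{5}\right) - 22724 = \frac{151811}{5} - 22724 = \frac{38191}{5}$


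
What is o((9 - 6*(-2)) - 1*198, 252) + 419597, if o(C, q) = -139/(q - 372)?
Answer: 50351779/120 ≈ 4.1960e+5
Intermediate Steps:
o(C, q) = -139/(-372 + q)
o((9 - 6*(-2)) - 1*198, 252) + 419597 = -139/(-372 + 252) + 419597 = -139/(-120) + 419597 = -139*(-1/120) + 419597 = 139/120 + 419597 = 50351779/120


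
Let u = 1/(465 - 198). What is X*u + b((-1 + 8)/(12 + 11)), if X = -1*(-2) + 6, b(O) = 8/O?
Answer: 49184/1869 ≈ 26.316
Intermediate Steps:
u = 1/267 ≈ 0.0037453
X = 8 (X = 2 + 6 = 8)
X*u + b((-1 + 8)/(12 + 11)) = 8*(1/267) + 8/(((-1 + 8)/(12 + 11))) = 8/267 + 8/((7/23)) = 8/267 + 8/((7*(1/23))) = 8/267 + 8/(7/23) = 8/267 + 8*(23/7) = 8/267 + 184/7 = 49184/1869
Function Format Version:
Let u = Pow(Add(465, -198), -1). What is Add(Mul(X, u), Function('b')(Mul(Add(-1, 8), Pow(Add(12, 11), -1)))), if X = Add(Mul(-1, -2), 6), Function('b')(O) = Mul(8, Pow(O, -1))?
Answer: Rational(49184, 1869) ≈ 26.316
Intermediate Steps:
u = Rational(1, 267) (u = Pow(267, -1) = Rational(1, 267) ≈ 0.0037453)
X = 8 (X = Add(2, 6) = 8)
Add(Mul(X, u), Function('b')(Mul(Add(-1, 8), Pow(Add(12, 11), -1)))) = Add(Mul(8, Rational(1, 267)), Mul(8, Pow(Mul(Add(-1, 8), Pow(Add(12, 11), -1)), -1))) = Add(Rational(8, 267), Mul(8, Pow(Mul(7, Pow(23, -1)), -1))) = Add(Rational(8, 267), Mul(8, Pow(Mul(7, Rational(1, 23)), -1))) = Add(Rational(8, 267), Mul(8, Pow(Rational(7, 23), -1))) = Add(Rational(8, 267), Mul(8, Rational(23, 7))) = Add(Rational(8, 267), Rational(184, 7)) = Rational(49184, 1869)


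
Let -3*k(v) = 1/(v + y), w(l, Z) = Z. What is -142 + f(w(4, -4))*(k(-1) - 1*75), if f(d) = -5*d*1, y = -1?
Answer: -4916/3 ≈ -1638.7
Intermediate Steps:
k(v) = -1/(3*(-1 + v)) (k(v) = -1/(3*(v - 1)) = -1/(3*(-1 + v)))
f(d) = -5*d
-142 + f(w(4, -4))*(k(-1) - 1*75) = -142 + (-5*(-4))*(-1/(-3 + 3*(-1)) - 1*75) = -142 + 20*(-1/(-3 - 3) - 75) = -142 + 20*(-1/(-6) - 75) = -142 + 20*(-1*(-⅙) - 75) = -142 + 20*(⅙ - 75) = -142 + 20*(-449/6) = -142 - 4490/3 = -4916/3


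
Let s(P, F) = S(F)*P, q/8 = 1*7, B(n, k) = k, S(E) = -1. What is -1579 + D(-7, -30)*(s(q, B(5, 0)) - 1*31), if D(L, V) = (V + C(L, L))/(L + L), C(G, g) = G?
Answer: -25325/14 ≈ -1808.9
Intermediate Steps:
q = 56 (q = 8*(1*7) = 8*7 = 56)
s(P, F) = -P
D(L, V) = (L + V)/(2*L) (D(L, V) = (V + L)/(L + L) = (L + V)/((2*L)) = (L + V)*(1/(2*L)) = (L + V)/(2*L))
-1579 + D(-7, -30)*(s(q, B(5, 0)) - 1*31) = -1579 + ((½)*(-7 - 30)/(-7))*(-1*56 - 1*31) = -1579 + ((½)*(-⅐)*(-37))*(-56 - 31) = -1579 + (37/14)*(-87) = -1579 - 3219/14 = -25325/14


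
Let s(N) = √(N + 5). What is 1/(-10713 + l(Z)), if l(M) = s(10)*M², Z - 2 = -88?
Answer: 3571/235247957 + 7396*√15/705743871 ≈ 5.5768e-5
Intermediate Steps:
Z = -86 (Z = 2 - 88 = -86)
s(N) = √(5 + N)
l(M) = √15*M² (l(M) = √(5 + 10)*M² = √15*M²)
1/(-10713 + l(Z)) = 1/(-10713 + √15*(-86)²) = 1/(-10713 + √15*7396) = 1/(-10713 + 7396*√15)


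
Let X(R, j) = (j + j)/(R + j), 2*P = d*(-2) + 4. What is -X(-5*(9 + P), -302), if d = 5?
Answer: -151/83 ≈ -1.8193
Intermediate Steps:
P = -3 (P = (5*(-2) + 4)/2 = (-10 + 4)/2 = (½)*(-6) = -3)
X(R, j) = 2*j/(R + j) (X(R, j) = (2*j)/(R + j) = 2*j/(R + j))
-X(-5*(9 + P), -302) = -2*(-302)/(-5*(9 - 3) - 302) = -2*(-302)/(-5*6 - 302) = -2*(-302)/(-30 - 302) = -2*(-302)/(-332) = -2*(-302)*(-1)/332 = -1*151/83 = -151/83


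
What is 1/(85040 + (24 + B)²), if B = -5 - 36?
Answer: 1/85329 ≈ 1.1719e-5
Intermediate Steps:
B = -41
1/(85040 + (24 + B)²) = 1/(85040 + (24 - 41)²) = 1/(85040 + (-17)²) = 1/(85040 + 289) = 1/85329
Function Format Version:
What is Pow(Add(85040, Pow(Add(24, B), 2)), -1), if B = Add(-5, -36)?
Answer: Rational(1, 85329) ≈ 1.1719e-5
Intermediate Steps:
B = -41
Pow(Add(85040, Pow(Add(24, B), 2)), -1) = Pow(Add(85040, Pow(Add(24, -41), 2)), -1) = Pow(Add(85040, Pow(-17, 2)), -1) = Pow(Add(85040, 289), -1) = Pow(85329, -1) = Rational(1, 85329)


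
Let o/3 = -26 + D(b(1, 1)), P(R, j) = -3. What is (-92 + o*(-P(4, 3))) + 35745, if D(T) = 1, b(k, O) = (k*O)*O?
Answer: 35428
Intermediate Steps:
b(k, O) = k*O² (b(k, O) = (O*k)*O = k*O²)
o = -75 (o = 3*(-26 + 1) = 3*(-25) = -75)
(-92 + o*(-P(4, 3))) + 35745 = (-92 - (-75)*(-3)) + 35745 = (-92 - 75*3) + 35745 = (-92 - 225) + 35745 = -317 + 35745 = 35428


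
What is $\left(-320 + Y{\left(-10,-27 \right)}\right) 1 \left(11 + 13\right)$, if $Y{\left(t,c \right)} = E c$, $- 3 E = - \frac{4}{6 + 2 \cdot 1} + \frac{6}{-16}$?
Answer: $-7869$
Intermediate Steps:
$E = \frac{7}{24}$ ($E = - \frac{- \frac{4}{6 + 2 \cdot 1} + \frac{6}{-16}}{3} = - \frac{- \frac{4}{6 + 2} + 6 \left(- \frac{1}{16}\right)}{3} = - \frac{- \frac{4}{8} - \frac{3}{8}}{3} = - \frac{\left(-4\right) \frac{1}{8} - \frac{3}{8}}{3} = - \frac{- \frac{1}{2} - \frac{3}{8}}{3} = \left(- \frac{1}{3}\right) \left(- \frac{7}{8}\right) = \frac{7}{24} \approx 0.29167$)
$Y{\left(t,c \right)} = \frac{7 c}{24}$
$\left(-320 + Y{\left(-10,-27 \right)}\right) 1 \left(11 + 13\right) = \left(-320 + \frac{7}{24} \left(-27\right)\right) 1 \left(11 + 13\right) = \left(-320 - \frac{63}{8}\right) 1 \cdot 24 = \left(- \frac{2623}{8}\right) 24 = -7869$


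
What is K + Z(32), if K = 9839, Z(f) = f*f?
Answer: 10863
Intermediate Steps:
Z(f) = f**2
K + Z(32) = 9839 + 32**2 = 9839 + 1024 = 10863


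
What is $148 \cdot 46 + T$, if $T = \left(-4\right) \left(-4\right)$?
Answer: $6824$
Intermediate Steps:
$T = 16$
$148 \cdot 46 + T = 148 \cdot 46 + 16 = 6808 + 16 = 6824$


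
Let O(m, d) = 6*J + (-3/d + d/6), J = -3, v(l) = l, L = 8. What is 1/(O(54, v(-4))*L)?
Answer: -3/430 ≈ -0.0069767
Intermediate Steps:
O(m, d) = -18 - 3/d + d/6 (O(m, d) = 6*(-3) + (-3/d + d/6) = -18 + (-3/d + d*(⅙)) = -18 + (-3/d + d/6) = -18 - 3/d + d/6)
1/(O(54, v(-4))*L) = 1/((-18 - 3/(-4) + (⅙)*(-4))*8) = 1/((-18 - 3*(-¼) - ⅔)*8) = 1/((-18 + ¾ - ⅔)*8) = 1/(-215/12*8) = 1/(-430/3) = -3/430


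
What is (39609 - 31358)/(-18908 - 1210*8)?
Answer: -8251/28588 ≈ -0.28862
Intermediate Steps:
(39609 - 31358)/(-18908 - 1210*8) = 8251/(-18908 - 9680) = 8251/(-28588) = 8251*(-1/28588) = -8251/28588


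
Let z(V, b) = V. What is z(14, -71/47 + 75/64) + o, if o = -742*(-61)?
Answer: 45276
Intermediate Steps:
o = 45262
z(14, -71/47 + 75/64) + o = 14 + 45262 = 45276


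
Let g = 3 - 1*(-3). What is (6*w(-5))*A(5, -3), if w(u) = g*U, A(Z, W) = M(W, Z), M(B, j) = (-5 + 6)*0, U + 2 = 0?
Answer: 0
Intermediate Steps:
U = -2 (U = -2 + 0 = -2)
M(B, j) = 0 (M(B, j) = 1*0 = 0)
A(Z, W) = 0
g = 6 (g = 3 + 3 = 6)
w(u) = -12 (w(u) = 6*(-2) = -12)
(6*w(-5))*A(5, -3) = (6*(-12))*0 = -72*0 = 0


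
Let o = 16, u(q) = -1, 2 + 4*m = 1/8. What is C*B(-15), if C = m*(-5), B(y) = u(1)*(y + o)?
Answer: -75/32 ≈ -2.3438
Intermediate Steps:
m = -15/32 (m = -1/2 + (1/4)/8 = -1/2 + (1/4)*(1/8) = -1/2 + 1/32 = -15/32 ≈ -0.46875)
B(y) = -16 - y (B(y) = -(y + 16) = -(16 + y) = -16 - y)
C = 75/32 (C = -15/32*(-5) = 75/32 ≈ 2.3438)
C*B(-15) = 75*(-16 - 1*(-15))/32 = 75*(-16 + 15)/32 = (75/32)*(-1) = -75/32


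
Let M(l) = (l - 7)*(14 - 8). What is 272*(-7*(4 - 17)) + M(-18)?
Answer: 24602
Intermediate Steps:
M(l) = -42 + 6*l (M(l) = (-7 + l)*6 = -42 + 6*l)
272*(-7*(4 - 17)) + M(-18) = 272*(-7*(4 - 17)) + (-42 + 6*(-18)) = 272*(-7*(-13)) + (-42 - 108) = 272*91 - 150 = 24752 - 150 = 24602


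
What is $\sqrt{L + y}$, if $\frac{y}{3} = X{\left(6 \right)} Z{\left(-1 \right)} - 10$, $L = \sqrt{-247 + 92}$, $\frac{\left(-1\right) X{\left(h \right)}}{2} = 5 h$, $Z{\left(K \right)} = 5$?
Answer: $\sqrt{-930 + i \sqrt{155}} \approx 0.2041 + 30.497 i$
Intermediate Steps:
$X{\left(h \right)} = - 10 h$ ($X{\left(h \right)} = - 2 \cdot 5 h = - 10 h$)
$L = i \sqrt{155}$ ($L = \sqrt{-155} = i \sqrt{155} \approx 12.45 i$)
$y = -930$ ($y = 3 \left(\left(-10\right) 6 \cdot 5 - 10\right) = 3 \left(\left(-60\right) 5 - 10\right) = 3 \left(-300 - 10\right) = 3 \left(-310\right) = -930$)
$\sqrt{L + y} = \sqrt{i \sqrt{155} - 930} = \sqrt{-930 + i \sqrt{155}}$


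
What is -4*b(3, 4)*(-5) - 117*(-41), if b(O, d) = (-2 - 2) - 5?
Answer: 4617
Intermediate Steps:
b(O, d) = -9 (b(O, d) = -4 - 5 = -9)
-4*b(3, 4)*(-5) - 117*(-41) = -4*(-9)*(-5) - 117*(-41) = 36*(-5) + 4797 = -180 + 4797 = 4617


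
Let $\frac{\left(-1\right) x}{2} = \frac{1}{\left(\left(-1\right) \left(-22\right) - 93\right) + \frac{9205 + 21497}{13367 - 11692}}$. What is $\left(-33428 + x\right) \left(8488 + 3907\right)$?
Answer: $- \frac{36554281590130}{88223} \approx -4.1434 \cdot 10^{8}$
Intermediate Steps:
$x = \frac{3350}{88223}$ ($x = - \frac{2}{\left(\left(-1\right) \left(-22\right) - 93\right) + \frac{9205 + 21497}{13367 - 11692}} = - \frac{2}{\left(22 - 93\right) + \frac{30702}{1675}} = - \frac{2}{-71 + 30702 \cdot \frac{1}{1675}} = - \frac{2}{-71 + \frac{30702}{1675}} = - \frac{2}{- \frac{88223}{1675}} = \left(-2\right) \left(- \frac{1675}{88223}\right) = \frac{3350}{88223} \approx 0.037972$)
$\left(-33428 + x\right) \left(8488 + 3907\right) = \left(-33428 + \frac{3350}{88223}\right) \left(8488 + 3907\right) = \left(- \frac{2949115094}{88223}\right) 12395 = - \frac{36554281590130}{88223}$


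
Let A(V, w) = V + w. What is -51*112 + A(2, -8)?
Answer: -5718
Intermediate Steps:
-51*112 + A(2, -8) = -51*112 + (2 - 8) = -5712 - 6 = -5718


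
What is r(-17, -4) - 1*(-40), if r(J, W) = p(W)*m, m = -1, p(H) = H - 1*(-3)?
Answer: 41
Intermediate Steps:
p(H) = 3 + H (p(H) = H + 3 = 3 + H)
r(J, W) = -3 - W (r(J, W) = (3 + W)*(-1) = -3 - W)
r(-17, -4) - 1*(-40) = (-3 - 1*(-4)) - 1*(-40) = (-3 + 4) + 40 = 1 + 40 = 41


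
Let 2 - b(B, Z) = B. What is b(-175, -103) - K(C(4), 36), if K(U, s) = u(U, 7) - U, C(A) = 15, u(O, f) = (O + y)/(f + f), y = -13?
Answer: 1343/7 ≈ 191.86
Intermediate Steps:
b(B, Z) = 2 - B
u(O, f) = (-13 + O)/(2*f) (u(O, f) = (O - 13)/(f + f) = (-13 + O)/((2*f)) = (-13 + O)*(1/(2*f)) = (-13 + O)/(2*f))
K(U, s) = -13/14 - 13*U/14 (K(U, s) = (½)*(-13 + U)/7 - U = (½)*(⅐)*(-13 + U) - U = (-13/14 + U/14) - U = -13/14 - 13*U/14)
b(-175, -103) - K(C(4), 36) = (2 - 1*(-175)) - (-13/14 - 13/14*15) = (2 + 175) - (-13/14 - 195/14) = 177 - 1*(-104/7) = 177 + 104/7 = 1343/7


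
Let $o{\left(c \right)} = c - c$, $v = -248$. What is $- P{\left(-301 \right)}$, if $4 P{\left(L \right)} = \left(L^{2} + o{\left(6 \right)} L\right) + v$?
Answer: $- \frac{90353}{4} \approx -22588.0$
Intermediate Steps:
$o{\left(c \right)} = 0$
$P{\left(L \right)} = -62 + \frac{L^{2}}{4}$ ($P{\left(L \right)} = \frac{\left(L^{2} + 0 L\right) - 248}{4} = \frac{\left(L^{2} + 0\right) - 248}{4} = \frac{L^{2} - 248}{4} = \frac{-248 + L^{2}}{4} = -62 + \frac{L^{2}}{4}$)
$- P{\left(-301 \right)} = - (-62 + \frac{\left(-301\right)^{2}}{4}) = - (-62 + \frac{1}{4} \cdot 90601) = - (-62 + \frac{90601}{4}) = \left(-1\right) \frac{90353}{4} = - \frac{90353}{4}$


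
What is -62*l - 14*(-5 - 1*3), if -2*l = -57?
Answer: -1655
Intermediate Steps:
l = 57/2 (l = -½*(-57) = 57/2 ≈ 28.500)
-62*l - 14*(-5 - 1*3) = -62*57/2 - 14*(-5 - 1*3) = -1767 - 14*(-5 - 3) = -1767 - 14*(-8) = -1767 + 112 = -1655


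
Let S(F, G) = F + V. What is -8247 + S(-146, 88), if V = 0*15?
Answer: -8393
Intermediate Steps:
V = 0
S(F, G) = F (S(F, G) = F + 0 = F)
-8247 + S(-146, 88) = -8247 - 146 = -8393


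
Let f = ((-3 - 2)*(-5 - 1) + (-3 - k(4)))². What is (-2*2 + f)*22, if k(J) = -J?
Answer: 21054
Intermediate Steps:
f = 961 (f = ((-3 - 2)*(-5 - 1) + (-3 - (-1)*4))² = (-5*(-6) + (-3 - 1*(-4)))² = (30 + (-3 + 4))² = (30 + 1)² = 31² = 961)
(-2*2 + f)*22 = (-2*2 + 961)*22 = (-4 + 961)*22 = 957*22 = 21054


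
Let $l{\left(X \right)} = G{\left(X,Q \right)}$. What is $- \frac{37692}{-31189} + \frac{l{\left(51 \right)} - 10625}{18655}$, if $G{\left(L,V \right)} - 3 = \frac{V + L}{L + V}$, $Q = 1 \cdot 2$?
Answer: $\frac{28606607}{44756215} \approx 0.63916$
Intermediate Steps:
$Q = 2$
$G{\left(L,V \right)} = 4$ ($G{\left(L,V \right)} = 3 + \frac{V + L}{L + V} = 3 + \frac{L + V}{L + V} = 3 + 1 = 4$)
$l{\left(X \right)} = 4$
$- \frac{37692}{-31189} + \frac{l{\left(51 \right)} - 10625}{18655} = - \frac{37692}{-31189} + \frac{4 - 10625}{18655} = \left(-37692\right) \left(- \frac{1}{31189}\right) + \left(4 - 10625\right) \frac{1}{18655} = \frac{37692}{31189} - \frac{817}{1435} = \frac{28606607}{44756215}$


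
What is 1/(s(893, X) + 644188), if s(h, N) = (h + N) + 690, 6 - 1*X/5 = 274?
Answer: 1/644431 ≈ 1.5518e-6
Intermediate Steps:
X = -1340 (X = 30 - 5*274 = 30 - 1370 = -1340)
s(h, N) = 690 + N + h (s(h, N) = (N + h) + 690 = 690 + N + h)
1/(s(893, X) + 644188) = 1/((690 - 1340 + 893) + 644188) = 1/(243 + 644188) = 1/644431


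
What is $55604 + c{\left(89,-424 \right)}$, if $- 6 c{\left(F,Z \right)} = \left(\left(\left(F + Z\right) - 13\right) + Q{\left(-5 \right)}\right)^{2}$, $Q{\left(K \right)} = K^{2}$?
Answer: $\frac{229295}{6} \approx 38216.0$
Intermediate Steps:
$c{\left(F,Z \right)} = - \frac{\left(12 + F + Z\right)^{2}}{6}$ ($c{\left(F,Z \right)} = - \frac{\left(\left(\left(F + Z\right) - 13\right) + \left(-5\right)^{2}\right)^{2}}{6} = - \frac{\left(\left(-13 + F + Z\right) + 25\right)^{2}}{6} = - \frac{\left(12 + F + Z\right)^{2}}{6}$)
$55604 + c{\left(89,-424 \right)} = 55604 - \frac{\left(12 + 89 - 424\right)^{2}}{6} = 55604 - \frac{\left(-323\right)^{2}}{6} = 55604 - \frac{104329}{6} = \frac{229295}{6}$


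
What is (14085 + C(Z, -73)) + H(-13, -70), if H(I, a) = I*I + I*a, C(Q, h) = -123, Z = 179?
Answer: 15041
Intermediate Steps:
H(I, a) = I² + I*a
(14085 + C(Z, -73)) + H(-13, -70) = (14085 - 123) - 13*(-13 - 70) = 13962 - 13*(-83) = 13962 + 1079 = 15041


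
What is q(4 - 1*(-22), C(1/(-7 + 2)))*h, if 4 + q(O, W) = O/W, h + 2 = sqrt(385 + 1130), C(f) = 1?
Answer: -44 + 22*sqrt(1515) ≈ 812.31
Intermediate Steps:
h = -2 + sqrt(1515) (h = -2 + sqrt(385 + 1130) = -2 + sqrt(1515) ≈ 36.923)
q(O, W) = -4 + O/W
q(4 - 1*(-22), C(1/(-7 + 2)))*h = (-4 + (4 - 1*(-22))/1)*(-2 + sqrt(1515)) = (-4 + (4 + 22)*1)*(-2 + sqrt(1515)) = (-4 + 26*1)*(-2 + sqrt(1515)) = (-4 + 26)*(-2 + sqrt(1515)) = 22*(-2 + sqrt(1515)) = -44 + 22*sqrt(1515)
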